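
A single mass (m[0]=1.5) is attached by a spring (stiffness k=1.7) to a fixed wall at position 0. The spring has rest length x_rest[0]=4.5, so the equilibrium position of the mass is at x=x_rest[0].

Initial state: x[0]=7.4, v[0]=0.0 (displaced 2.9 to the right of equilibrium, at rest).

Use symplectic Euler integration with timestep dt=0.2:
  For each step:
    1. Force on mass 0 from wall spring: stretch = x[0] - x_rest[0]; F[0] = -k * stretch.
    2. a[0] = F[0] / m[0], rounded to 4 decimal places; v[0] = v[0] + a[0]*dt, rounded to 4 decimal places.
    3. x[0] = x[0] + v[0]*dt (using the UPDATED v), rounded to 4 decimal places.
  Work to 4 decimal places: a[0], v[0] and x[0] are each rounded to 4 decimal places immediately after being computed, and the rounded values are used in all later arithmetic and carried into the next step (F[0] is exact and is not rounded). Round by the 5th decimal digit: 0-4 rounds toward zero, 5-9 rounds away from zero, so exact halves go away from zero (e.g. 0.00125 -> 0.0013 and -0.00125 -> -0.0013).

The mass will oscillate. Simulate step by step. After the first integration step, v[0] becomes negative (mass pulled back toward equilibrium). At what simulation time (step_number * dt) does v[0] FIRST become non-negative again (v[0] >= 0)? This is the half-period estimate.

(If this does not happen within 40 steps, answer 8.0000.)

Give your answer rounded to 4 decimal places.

Answer: 3.0000

Derivation:
Step 0: x=[7.4000] v=[0.0000]
Step 1: x=[7.2685] v=[-0.6573]
Step 2: x=[7.0115] v=[-1.2848]
Step 3: x=[6.6407] v=[-1.8541]
Step 4: x=[6.1728] v=[-2.3393]
Step 5: x=[5.6291] v=[-2.7185]
Step 6: x=[5.0342] v=[-2.9744]
Step 7: x=[4.4151] v=[-3.0955]
Step 8: x=[3.7998] v=[-3.0763]
Step 9: x=[3.2163] v=[-2.9176]
Step 10: x=[2.6910] v=[-2.6266]
Step 11: x=[2.2477] v=[-2.2166]
Step 12: x=[1.9065] v=[-1.7061]
Step 13: x=[1.6829] v=[-1.1182]
Step 14: x=[1.5870] v=[-0.4797]
Step 15: x=[1.6231] v=[0.1806]
First v>=0 after going negative at step 15, time=3.0000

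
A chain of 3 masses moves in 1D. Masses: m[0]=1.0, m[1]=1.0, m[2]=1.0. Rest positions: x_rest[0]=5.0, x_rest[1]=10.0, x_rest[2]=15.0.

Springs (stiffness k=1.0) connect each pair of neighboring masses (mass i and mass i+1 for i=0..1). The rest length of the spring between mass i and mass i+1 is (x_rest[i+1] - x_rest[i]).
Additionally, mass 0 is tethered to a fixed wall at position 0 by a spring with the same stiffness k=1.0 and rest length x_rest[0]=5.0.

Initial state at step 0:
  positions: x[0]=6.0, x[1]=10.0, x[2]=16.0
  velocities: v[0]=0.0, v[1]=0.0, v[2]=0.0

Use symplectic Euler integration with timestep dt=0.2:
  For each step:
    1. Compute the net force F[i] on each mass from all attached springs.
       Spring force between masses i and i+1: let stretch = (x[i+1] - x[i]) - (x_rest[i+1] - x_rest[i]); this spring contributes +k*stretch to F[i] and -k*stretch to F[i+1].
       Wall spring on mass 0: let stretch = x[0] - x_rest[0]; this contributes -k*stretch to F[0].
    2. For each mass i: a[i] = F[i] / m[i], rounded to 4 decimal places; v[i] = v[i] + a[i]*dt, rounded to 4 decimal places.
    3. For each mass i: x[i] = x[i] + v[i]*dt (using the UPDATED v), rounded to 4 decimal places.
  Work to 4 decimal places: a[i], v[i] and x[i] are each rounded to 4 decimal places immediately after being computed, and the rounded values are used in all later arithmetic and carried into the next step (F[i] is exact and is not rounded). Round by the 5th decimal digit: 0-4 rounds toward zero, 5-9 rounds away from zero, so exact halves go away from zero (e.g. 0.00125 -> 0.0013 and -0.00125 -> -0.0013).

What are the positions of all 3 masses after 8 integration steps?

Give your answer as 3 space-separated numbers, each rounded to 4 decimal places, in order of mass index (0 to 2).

Step 0: x=[6.0000 10.0000 16.0000] v=[0.0000 0.0000 0.0000]
Step 1: x=[5.9200 10.0800 15.9600] v=[-0.4000 0.4000 -0.2000]
Step 2: x=[5.7696 10.2288 15.8848] v=[-0.7520 0.7440 -0.3760]
Step 3: x=[5.5668 10.4255 15.7834] v=[-1.0141 0.9834 -0.5072]
Step 4: x=[5.3357 10.6421 15.6676] v=[-1.1557 1.0832 -0.5788]
Step 5: x=[5.1034 10.8475 15.5508] v=[-1.1616 1.0270 -0.5839]
Step 6: x=[4.8967 11.0113 15.4459] v=[-1.0335 0.8188 -0.5246]
Step 7: x=[4.7387 11.1079 15.3636] v=[-0.7899 0.4828 -0.4115]
Step 8: x=[4.6459 11.1199 15.3111] v=[-0.4638 0.0601 -0.2626]

Answer: 4.6459 11.1199 15.3111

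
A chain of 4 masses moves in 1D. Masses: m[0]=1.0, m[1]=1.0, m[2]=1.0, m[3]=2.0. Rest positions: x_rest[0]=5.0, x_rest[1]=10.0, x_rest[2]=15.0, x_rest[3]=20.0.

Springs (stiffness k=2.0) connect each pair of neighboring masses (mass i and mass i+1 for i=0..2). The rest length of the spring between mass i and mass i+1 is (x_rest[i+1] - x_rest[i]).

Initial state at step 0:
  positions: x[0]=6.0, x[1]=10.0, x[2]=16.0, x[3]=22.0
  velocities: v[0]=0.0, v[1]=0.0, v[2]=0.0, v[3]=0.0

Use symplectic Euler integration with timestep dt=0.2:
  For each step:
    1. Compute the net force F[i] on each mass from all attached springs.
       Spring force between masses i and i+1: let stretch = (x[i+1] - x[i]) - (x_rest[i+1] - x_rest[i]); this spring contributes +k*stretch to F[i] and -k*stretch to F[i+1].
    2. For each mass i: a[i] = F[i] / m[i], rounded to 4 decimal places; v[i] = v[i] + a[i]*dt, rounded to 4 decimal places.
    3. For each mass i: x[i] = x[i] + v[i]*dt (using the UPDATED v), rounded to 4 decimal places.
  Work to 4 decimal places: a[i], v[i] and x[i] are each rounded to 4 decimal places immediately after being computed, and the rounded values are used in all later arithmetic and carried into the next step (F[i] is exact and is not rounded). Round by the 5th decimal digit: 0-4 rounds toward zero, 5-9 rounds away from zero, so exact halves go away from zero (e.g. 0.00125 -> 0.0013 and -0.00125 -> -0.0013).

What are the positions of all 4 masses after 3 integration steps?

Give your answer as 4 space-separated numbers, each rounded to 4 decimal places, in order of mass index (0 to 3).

Step 0: x=[6.0000 10.0000 16.0000 22.0000] v=[0.0000 0.0000 0.0000 0.0000]
Step 1: x=[5.9200 10.1600 16.0000 21.9600] v=[-0.4000 0.8000 0.0000 -0.2000]
Step 2: x=[5.7792 10.4480 16.0096 21.8816] v=[-0.7040 1.4400 0.0480 -0.3920]
Step 3: x=[5.6119 10.8074 16.0440 21.7683] v=[-0.8365 1.7971 0.1722 -0.5664]

Answer: 5.6119 10.8074 16.0440 21.7683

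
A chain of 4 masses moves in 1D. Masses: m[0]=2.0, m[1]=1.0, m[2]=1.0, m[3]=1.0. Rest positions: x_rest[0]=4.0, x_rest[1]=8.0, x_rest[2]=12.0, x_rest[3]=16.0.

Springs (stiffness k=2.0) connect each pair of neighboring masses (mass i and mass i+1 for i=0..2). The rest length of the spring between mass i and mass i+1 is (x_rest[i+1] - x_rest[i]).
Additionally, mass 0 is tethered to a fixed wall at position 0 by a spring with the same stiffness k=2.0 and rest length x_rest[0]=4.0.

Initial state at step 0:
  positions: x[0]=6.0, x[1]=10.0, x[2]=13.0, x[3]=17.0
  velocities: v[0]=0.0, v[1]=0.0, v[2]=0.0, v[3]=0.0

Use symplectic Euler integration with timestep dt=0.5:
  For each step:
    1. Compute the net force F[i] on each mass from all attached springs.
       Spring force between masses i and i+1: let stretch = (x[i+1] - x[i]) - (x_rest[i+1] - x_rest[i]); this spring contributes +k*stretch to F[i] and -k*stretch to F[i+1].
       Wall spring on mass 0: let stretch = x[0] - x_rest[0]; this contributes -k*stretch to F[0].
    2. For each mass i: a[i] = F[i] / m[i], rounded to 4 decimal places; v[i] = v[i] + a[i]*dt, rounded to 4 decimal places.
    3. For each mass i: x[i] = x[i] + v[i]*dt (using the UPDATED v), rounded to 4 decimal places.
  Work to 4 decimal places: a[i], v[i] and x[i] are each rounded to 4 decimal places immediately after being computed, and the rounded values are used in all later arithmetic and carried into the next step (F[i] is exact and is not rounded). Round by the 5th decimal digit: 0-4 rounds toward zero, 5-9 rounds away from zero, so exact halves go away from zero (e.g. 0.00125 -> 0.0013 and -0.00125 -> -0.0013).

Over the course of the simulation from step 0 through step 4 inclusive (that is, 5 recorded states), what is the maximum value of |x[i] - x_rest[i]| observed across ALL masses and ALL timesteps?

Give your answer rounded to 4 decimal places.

Answer: 2.0625

Derivation:
Step 0: x=[6.0000 10.0000 13.0000 17.0000] v=[0.0000 0.0000 0.0000 0.0000]
Step 1: x=[5.5000 9.5000 13.5000 17.0000] v=[-1.0000 -1.0000 1.0000 0.0000]
Step 2: x=[4.6250 9.0000 13.7500 17.2500] v=[-1.7500 -1.0000 0.5000 0.5000]
Step 3: x=[3.6875 8.6875 13.3750 17.7500] v=[-1.8750 -0.6250 -0.7500 1.0000]
Step 4: x=[3.0781 8.2188 12.8438 18.0625] v=[-1.2188 -0.9375 -1.0625 0.6250]
Max displacement = 2.0625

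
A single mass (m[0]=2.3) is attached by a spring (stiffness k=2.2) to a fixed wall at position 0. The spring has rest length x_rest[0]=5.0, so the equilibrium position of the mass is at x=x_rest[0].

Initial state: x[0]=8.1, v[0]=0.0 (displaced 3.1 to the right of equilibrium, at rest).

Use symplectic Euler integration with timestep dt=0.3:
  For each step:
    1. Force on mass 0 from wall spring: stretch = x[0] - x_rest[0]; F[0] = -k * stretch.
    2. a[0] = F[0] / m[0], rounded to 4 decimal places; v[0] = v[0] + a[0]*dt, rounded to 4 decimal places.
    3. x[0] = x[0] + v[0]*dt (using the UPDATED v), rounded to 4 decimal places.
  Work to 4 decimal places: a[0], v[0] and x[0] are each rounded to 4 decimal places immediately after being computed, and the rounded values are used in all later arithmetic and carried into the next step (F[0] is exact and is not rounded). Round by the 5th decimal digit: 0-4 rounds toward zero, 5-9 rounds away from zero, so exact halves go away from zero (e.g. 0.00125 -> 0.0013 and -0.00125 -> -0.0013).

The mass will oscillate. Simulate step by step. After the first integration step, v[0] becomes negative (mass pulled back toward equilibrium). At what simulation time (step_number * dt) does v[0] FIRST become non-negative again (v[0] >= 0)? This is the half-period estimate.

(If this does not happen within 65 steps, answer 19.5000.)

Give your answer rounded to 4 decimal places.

Answer: 3.3000

Derivation:
Step 0: x=[8.1000] v=[0.0000]
Step 1: x=[7.8331] v=[-0.8896]
Step 2: x=[7.3223] v=[-1.7026]
Step 3: x=[6.6116] v=[-2.3690]
Step 4: x=[5.7622] v=[-2.8315]
Step 5: x=[4.8471] v=[-3.0502]
Step 6: x=[3.9452] v=[-3.0063]
Step 7: x=[3.1341] v=[-2.7036]
Step 8: x=[2.4836] v=[-2.1682]
Step 9: x=[2.0498] v=[-1.4461]
Step 10: x=[1.8700] v=[-0.5995]
Step 11: x=[1.9596] v=[0.2987]
First v>=0 after going negative at step 11, time=3.3000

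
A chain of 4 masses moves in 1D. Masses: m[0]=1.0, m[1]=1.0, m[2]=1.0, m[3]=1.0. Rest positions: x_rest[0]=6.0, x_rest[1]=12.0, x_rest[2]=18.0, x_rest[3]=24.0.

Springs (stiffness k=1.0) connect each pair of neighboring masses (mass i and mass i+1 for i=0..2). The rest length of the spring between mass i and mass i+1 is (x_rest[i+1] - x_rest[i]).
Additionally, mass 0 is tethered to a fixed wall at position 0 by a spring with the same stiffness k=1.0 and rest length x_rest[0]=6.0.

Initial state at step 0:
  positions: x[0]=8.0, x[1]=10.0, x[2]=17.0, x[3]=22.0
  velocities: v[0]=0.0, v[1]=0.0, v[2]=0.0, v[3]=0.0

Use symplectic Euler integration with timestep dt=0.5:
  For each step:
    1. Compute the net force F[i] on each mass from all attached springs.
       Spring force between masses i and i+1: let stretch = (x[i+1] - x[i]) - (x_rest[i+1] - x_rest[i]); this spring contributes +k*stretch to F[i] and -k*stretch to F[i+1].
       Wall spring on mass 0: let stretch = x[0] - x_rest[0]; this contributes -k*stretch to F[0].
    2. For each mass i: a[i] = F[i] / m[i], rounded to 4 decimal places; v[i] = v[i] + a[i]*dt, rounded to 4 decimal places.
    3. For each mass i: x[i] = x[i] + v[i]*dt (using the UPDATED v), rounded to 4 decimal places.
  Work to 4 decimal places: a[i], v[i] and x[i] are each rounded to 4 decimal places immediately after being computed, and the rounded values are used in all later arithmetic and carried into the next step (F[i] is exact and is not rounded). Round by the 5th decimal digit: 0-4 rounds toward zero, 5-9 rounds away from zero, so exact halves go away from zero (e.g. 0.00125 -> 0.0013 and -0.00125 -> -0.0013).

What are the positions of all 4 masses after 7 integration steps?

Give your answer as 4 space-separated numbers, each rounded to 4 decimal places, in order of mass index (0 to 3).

Answer: 6.7852 10.0978 17.4508 24.5291

Derivation:
Step 0: x=[8.0000 10.0000 17.0000 22.0000] v=[0.0000 0.0000 0.0000 0.0000]
Step 1: x=[6.5000 11.2500 16.5000 22.2500] v=[-3.0000 2.5000 -1.0000 0.5000]
Step 2: x=[4.5625 12.6250 16.1250 22.5625] v=[-3.8750 2.7500 -0.7500 0.6250]
Step 3: x=[3.5000 12.8594 16.4844 22.7657] v=[-2.1250 0.4688 0.7188 0.4063]
Step 4: x=[3.9024 11.6602 17.5079 22.8986] v=[0.8047 -2.3984 2.0470 0.2657]
Step 5: x=[5.2686 9.9835 18.4172 23.1838] v=[2.7324 -3.3535 1.8185 0.5704]
Step 6: x=[6.4964 9.2365 18.4097 23.7774] v=[2.4556 -1.4941 -0.0151 1.1871]
Step 7: x=[6.7852 10.0978 17.4508 24.5291] v=[0.5775 1.7225 -1.9179 1.5033]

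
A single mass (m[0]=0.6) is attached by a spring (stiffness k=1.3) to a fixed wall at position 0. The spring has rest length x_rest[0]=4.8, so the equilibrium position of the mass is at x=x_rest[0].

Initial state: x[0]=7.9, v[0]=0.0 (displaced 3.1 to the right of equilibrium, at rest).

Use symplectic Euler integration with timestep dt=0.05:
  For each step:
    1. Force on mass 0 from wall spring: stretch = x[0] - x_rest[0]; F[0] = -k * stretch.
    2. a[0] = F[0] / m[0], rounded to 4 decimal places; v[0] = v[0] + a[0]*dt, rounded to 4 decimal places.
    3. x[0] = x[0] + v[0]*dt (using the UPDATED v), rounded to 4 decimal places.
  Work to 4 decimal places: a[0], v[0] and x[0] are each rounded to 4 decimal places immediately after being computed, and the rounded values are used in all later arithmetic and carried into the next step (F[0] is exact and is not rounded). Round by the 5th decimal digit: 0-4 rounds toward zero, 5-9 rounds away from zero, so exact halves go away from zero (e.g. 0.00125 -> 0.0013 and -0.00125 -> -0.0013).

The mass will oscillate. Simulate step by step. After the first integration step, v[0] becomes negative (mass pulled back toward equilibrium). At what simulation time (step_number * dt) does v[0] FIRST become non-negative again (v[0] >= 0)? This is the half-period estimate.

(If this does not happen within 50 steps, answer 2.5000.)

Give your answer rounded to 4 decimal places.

Answer: 2.1500

Derivation:
Step 0: x=[7.9000] v=[0.0000]
Step 1: x=[7.8832] v=[-0.3358]
Step 2: x=[7.8497] v=[-0.6698]
Step 3: x=[7.7997] v=[-1.0002]
Step 4: x=[7.7334] v=[-1.3252]
Step 5: x=[7.6513] v=[-1.6430]
Step 6: x=[7.5537] v=[-1.9519]
Step 7: x=[7.4412] v=[-2.2502]
Step 8: x=[7.3144] v=[-2.5363]
Step 9: x=[7.1740] v=[-2.8087]
Step 10: x=[7.0207] v=[-3.0659]
Step 11: x=[6.8554] v=[-3.3065]
Step 12: x=[6.6789] v=[-3.5292]
Step 13: x=[6.4923] v=[-3.7328]
Step 14: x=[6.2965] v=[-3.9161]
Step 15: x=[6.0926] v=[-4.0782]
Step 16: x=[5.8817] v=[-4.2182]
Step 17: x=[5.6649] v=[-4.3354]
Step 18: x=[5.4434] v=[-4.4291]
Step 19: x=[5.2185] v=[-4.4988]
Step 20: x=[4.9913] v=[-4.5441]
Step 21: x=[4.7631] v=[-4.5648]
Step 22: x=[4.5351] v=[-4.5608]
Step 23: x=[4.3085] v=[-4.5321]
Step 24: x=[4.0846] v=[-4.4789]
Step 25: x=[3.8645] v=[-4.4014]
Step 26: x=[3.6495] v=[-4.3001]
Step 27: x=[3.4407] v=[-4.1755]
Step 28: x=[3.2393] v=[-4.0282]
Step 29: x=[3.0463] v=[-3.8591]
Step 30: x=[2.8628] v=[-3.6691]
Step 31: x=[2.6898] v=[-3.4592]
Step 32: x=[2.5283] v=[-3.2306]
Step 33: x=[2.3791] v=[-2.9845]
Step 34: x=[2.2430] v=[-2.7222]
Step 35: x=[2.1207] v=[-2.4452]
Step 36: x=[2.0130] v=[-2.1549]
Step 37: x=[1.9204] v=[-1.8530]
Step 38: x=[1.8434] v=[-1.5410]
Step 39: x=[1.7824] v=[-1.2207]
Step 40: x=[1.7377] v=[-0.8938]
Step 41: x=[1.7096] v=[-0.5621]
Step 42: x=[1.6982] v=[-0.2273]
Step 43: x=[1.7036] v=[0.1087]
First v>=0 after going negative at step 43, time=2.1500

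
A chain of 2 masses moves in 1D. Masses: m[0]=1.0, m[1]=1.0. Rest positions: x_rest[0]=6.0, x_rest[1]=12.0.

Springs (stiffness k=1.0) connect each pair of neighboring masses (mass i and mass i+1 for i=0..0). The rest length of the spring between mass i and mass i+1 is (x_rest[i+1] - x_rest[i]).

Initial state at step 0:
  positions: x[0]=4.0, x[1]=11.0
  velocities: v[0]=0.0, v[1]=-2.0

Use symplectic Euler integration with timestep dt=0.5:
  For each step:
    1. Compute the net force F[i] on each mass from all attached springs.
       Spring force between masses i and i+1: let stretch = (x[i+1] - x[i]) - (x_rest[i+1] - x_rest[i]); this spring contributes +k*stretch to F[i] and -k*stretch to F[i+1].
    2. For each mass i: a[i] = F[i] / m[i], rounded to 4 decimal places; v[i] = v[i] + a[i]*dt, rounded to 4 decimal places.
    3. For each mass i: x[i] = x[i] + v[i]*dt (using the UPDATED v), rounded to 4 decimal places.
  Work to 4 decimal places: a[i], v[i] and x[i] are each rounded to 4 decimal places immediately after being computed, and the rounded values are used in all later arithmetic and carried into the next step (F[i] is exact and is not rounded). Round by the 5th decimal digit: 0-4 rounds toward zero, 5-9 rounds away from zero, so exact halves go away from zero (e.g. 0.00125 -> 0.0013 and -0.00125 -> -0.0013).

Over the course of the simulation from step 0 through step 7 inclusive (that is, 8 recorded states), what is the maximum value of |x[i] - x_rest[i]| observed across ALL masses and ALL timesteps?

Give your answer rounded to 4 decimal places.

Answer: 6.0585

Derivation:
Step 0: x=[4.0000 11.0000] v=[0.0000 -2.0000]
Step 1: x=[4.2500 9.7500] v=[0.5000 -2.5000]
Step 2: x=[4.3750 8.6250] v=[0.2500 -2.2500]
Step 3: x=[4.0625 7.9375] v=[-0.6250 -1.3750]
Step 4: x=[3.2188 7.7813] v=[-1.6875 -0.3125]
Step 5: x=[2.0157 7.9845] v=[-2.4063 0.4063]
Step 6: x=[0.8048 8.1955] v=[-2.4219 0.4219]
Step 7: x=[-0.0585 8.0588] v=[-1.7266 -0.2735]
Max displacement = 6.0585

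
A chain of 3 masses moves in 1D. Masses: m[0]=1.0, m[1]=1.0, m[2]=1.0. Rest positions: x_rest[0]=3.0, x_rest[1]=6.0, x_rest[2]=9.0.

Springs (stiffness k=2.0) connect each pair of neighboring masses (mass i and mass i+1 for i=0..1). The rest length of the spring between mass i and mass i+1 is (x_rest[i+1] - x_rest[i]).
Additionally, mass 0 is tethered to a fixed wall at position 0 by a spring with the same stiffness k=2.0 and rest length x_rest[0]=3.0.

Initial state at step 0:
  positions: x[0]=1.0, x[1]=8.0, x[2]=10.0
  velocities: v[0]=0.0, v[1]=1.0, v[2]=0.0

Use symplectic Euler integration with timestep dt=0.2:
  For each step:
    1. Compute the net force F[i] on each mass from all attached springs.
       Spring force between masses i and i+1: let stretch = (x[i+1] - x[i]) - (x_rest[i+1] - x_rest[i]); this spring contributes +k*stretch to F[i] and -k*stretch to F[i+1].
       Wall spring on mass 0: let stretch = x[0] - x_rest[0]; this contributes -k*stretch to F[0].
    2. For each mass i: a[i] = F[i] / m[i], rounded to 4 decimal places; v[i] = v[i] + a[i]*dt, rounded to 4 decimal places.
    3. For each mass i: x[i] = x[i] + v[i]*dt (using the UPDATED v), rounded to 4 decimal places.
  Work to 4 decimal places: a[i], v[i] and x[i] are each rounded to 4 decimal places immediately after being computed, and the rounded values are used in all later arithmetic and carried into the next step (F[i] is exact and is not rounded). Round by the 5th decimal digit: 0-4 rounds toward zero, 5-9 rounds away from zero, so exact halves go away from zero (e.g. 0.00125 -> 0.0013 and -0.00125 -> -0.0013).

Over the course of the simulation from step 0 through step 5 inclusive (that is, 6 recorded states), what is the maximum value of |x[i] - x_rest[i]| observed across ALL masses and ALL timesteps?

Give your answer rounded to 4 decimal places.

Step 0: x=[1.0000 8.0000 10.0000] v=[0.0000 1.0000 0.0000]
Step 1: x=[1.4800 7.8000 10.0800] v=[2.4000 -1.0000 0.4000]
Step 2: x=[2.3472 7.2768 10.2176] v=[4.3360 -2.6160 0.6880]
Step 3: x=[3.4210 6.5945 10.3599] v=[5.3690 -3.4115 0.7117]
Step 4: x=[4.4750 5.9596 10.4410] v=[5.2700 -3.1747 0.4055]
Step 5: x=[5.2898 5.5644 10.4036] v=[4.0738 -1.9760 -0.1871]
Max displacement = 2.2898

Answer: 2.2898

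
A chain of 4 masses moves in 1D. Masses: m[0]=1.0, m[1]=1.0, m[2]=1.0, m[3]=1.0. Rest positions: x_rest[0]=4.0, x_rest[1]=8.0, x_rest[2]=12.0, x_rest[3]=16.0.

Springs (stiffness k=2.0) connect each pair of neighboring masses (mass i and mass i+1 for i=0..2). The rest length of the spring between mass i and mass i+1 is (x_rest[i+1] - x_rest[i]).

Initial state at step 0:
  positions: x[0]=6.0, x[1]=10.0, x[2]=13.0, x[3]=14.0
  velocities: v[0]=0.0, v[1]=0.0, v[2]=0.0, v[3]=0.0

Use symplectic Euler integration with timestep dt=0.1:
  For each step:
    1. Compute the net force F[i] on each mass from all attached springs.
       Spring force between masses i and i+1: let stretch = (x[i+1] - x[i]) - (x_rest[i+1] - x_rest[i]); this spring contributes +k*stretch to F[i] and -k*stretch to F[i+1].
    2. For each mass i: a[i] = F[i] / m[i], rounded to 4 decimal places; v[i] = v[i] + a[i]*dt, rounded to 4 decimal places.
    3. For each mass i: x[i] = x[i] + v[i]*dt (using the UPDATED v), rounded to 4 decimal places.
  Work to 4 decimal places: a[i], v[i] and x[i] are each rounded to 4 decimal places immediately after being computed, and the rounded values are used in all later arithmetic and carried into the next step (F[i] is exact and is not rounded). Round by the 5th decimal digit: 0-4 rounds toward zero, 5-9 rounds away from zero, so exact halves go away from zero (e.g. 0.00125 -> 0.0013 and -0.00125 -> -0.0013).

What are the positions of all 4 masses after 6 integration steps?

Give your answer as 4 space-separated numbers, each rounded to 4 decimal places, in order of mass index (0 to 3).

Step 0: x=[6.0000 10.0000 13.0000 14.0000] v=[0.0000 0.0000 0.0000 0.0000]
Step 1: x=[6.0000 9.9800 12.9600 14.0600] v=[0.0000 -0.2000 -0.4000 0.6000]
Step 2: x=[5.9996 9.9400 12.8824 14.1780] v=[-0.0040 -0.4000 -0.7760 1.1800]
Step 3: x=[5.9980 9.8800 12.7719 14.3501] v=[-0.0159 -0.5996 -1.1054 1.7209]
Step 4: x=[5.9941 9.8002 12.6351 14.5706] v=[-0.0395 -0.7976 -1.3681 2.2053]
Step 5: x=[5.9863 9.7010 12.4803 14.8324] v=[-0.0783 -0.9918 -1.5480 2.6182]
Step 6: x=[5.9728 9.5831 12.3170 15.1272] v=[-0.1354 -1.1789 -1.6334 2.9478]

Answer: 5.9728 9.5831 12.3170 15.1272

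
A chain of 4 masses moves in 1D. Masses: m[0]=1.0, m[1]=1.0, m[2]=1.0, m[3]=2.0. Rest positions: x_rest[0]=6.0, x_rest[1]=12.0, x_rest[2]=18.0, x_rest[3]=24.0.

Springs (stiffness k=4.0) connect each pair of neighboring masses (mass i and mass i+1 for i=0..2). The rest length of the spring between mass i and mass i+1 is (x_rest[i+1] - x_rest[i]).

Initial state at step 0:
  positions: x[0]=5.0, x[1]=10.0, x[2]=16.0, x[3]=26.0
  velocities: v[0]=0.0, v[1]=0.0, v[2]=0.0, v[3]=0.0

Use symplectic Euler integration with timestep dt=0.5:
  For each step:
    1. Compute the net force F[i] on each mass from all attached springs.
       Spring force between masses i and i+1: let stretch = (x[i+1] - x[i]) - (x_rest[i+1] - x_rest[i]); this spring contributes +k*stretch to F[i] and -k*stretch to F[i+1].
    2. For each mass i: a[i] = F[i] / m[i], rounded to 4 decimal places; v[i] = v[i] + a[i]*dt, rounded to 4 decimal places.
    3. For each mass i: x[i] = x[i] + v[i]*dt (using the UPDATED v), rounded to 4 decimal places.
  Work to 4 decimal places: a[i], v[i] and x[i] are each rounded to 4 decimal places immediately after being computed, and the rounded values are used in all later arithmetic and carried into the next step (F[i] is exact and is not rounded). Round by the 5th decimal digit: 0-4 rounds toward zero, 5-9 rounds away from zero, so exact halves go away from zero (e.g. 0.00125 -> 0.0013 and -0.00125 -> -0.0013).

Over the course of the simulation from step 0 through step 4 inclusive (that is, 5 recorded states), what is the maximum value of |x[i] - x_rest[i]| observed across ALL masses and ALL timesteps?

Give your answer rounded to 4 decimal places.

Answer: 4.0000

Derivation:
Step 0: x=[5.0000 10.0000 16.0000 26.0000] v=[0.0000 0.0000 0.0000 0.0000]
Step 1: x=[4.0000 11.0000 20.0000 24.0000] v=[-2.0000 2.0000 8.0000 -4.0000]
Step 2: x=[4.0000 14.0000 19.0000 23.0000] v=[0.0000 6.0000 -2.0000 -2.0000]
Step 3: x=[8.0000 12.0000 17.0000 23.0000] v=[8.0000 -4.0000 -4.0000 0.0000]
Step 4: x=[10.0000 11.0000 16.0000 23.0000] v=[4.0000 -2.0000 -2.0000 0.0000]
Max displacement = 4.0000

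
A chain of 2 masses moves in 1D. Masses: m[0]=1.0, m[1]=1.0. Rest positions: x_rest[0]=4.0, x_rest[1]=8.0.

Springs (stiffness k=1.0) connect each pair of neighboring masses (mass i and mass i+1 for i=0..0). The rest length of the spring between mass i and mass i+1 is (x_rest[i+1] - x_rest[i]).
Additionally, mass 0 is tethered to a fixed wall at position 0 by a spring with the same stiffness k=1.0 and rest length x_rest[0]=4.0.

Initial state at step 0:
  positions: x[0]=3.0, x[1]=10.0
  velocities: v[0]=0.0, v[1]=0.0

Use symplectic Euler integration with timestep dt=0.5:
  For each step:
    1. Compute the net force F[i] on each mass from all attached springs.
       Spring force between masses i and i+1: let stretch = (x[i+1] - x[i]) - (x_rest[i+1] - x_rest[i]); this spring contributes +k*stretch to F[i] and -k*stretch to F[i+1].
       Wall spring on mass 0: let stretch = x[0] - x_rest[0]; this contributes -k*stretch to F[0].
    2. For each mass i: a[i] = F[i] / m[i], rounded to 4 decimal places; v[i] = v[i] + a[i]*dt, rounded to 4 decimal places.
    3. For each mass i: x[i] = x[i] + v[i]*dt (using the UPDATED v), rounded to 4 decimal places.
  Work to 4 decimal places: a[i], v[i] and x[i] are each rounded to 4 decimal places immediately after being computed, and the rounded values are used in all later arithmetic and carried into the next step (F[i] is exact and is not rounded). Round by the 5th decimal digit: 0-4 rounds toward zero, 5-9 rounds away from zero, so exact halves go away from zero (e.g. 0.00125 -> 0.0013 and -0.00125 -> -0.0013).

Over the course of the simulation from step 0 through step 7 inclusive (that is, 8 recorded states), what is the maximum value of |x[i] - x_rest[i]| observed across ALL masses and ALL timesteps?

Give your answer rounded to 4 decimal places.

Answer: 2.1973

Derivation:
Step 0: x=[3.0000 10.0000] v=[0.0000 0.0000]
Step 1: x=[4.0000 9.2500] v=[2.0000 -1.5000]
Step 2: x=[5.3125 8.1875] v=[2.6250 -2.1250]
Step 3: x=[6.0157 7.4063] v=[1.4063 -1.5625]
Step 4: x=[5.5626 7.2774] v=[-0.9063 -0.2578]
Step 5: x=[4.1475 7.7198] v=[-2.8302 0.8848]
Step 6: x=[2.5886 8.2692] v=[-3.1178 1.0987]
Step 7: x=[1.8027 8.3984] v=[-1.5718 0.2584]
Max displacement = 2.1973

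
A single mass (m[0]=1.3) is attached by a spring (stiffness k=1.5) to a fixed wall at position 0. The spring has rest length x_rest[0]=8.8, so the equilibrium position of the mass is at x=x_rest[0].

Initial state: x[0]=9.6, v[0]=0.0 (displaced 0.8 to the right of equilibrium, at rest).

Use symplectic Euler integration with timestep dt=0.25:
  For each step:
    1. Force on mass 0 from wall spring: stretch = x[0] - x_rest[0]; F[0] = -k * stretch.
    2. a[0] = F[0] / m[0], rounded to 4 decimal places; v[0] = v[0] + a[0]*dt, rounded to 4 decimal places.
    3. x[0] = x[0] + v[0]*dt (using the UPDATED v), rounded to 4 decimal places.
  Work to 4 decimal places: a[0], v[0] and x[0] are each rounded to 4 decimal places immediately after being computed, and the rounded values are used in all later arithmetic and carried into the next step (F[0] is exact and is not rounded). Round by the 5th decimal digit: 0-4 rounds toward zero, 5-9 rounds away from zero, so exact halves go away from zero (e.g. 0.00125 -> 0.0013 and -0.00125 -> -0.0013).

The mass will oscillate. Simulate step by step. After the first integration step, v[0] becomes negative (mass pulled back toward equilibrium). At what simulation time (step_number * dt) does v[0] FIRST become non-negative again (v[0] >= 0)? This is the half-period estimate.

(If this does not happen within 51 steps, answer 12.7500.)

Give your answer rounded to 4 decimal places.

Step 0: x=[9.6000] v=[0.0000]
Step 1: x=[9.5423] v=[-0.2308]
Step 2: x=[9.4311] v=[-0.4449]
Step 3: x=[9.2744] v=[-0.6270]
Step 4: x=[9.0834] v=[-0.7639]
Step 5: x=[8.8720] v=[-0.8457]
Step 6: x=[8.6554] v=[-0.8665]
Step 7: x=[8.4492] v=[-0.8248]
Step 8: x=[8.2683] v=[-0.7236]
Step 9: x=[8.1258] v=[-0.5702]
Step 10: x=[8.0319] v=[-0.3757]
Step 11: x=[7.9934] v=[-0.1541]
Step 12: x=[8.0131] v=[0.0786]
First v>=0 after going negative at step 12, time=3.0000

Answer: 3.0000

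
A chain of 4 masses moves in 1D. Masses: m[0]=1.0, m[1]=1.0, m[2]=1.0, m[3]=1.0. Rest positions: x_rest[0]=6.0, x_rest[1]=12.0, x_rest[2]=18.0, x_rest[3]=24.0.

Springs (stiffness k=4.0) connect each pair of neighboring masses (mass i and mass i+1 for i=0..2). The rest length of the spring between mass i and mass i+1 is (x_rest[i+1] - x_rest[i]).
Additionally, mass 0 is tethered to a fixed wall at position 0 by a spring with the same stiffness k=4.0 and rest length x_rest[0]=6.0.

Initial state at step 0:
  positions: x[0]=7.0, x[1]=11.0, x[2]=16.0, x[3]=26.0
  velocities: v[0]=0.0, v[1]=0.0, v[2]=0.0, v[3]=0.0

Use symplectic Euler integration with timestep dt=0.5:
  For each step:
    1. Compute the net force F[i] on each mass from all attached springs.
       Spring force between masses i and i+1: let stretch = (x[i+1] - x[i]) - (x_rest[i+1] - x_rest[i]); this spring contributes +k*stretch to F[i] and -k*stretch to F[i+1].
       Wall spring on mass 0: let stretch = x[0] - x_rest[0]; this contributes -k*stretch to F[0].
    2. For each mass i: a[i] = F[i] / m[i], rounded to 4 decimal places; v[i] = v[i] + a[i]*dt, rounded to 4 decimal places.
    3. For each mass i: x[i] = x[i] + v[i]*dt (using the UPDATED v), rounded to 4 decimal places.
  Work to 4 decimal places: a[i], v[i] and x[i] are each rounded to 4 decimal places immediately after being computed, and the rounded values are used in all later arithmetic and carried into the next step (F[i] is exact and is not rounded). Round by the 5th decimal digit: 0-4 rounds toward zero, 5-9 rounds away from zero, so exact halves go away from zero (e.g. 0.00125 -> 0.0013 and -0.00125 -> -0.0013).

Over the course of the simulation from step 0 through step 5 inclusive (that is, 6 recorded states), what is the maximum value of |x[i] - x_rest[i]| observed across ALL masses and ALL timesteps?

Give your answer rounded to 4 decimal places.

Step 0: x=[7.0000 11.0000 16.0000 26.0000] v=[0.0000 0.0000 0.0000 0.0000]
Step 1: x=[4.0000 12.0000 21.0000 22.0000] v=[-6.0000 2.0000 10.0000 -8.0000]
Step 2: x=[5.0000 14.0000 18.0000 23.0000] v=[2.0000 4.0000 -6.0000 2.0000]
Step 3: x=[10.0000 11.0000 16.0000 25.0000] v=[10.0000 -6.0000 -4.0000 4.0000]
Step 4: x=[6.0000 12.0000 18.0000 24.0000] v=[-8.0000 2.0000 4.0000 -2.0000]
Step 5: x=[2.0000 13.0000 20.0000 23.0000] v=[-8.0000 2.0000 4.0000 -2.0000]
Max displacement = 4.0000

Answer: 4.0000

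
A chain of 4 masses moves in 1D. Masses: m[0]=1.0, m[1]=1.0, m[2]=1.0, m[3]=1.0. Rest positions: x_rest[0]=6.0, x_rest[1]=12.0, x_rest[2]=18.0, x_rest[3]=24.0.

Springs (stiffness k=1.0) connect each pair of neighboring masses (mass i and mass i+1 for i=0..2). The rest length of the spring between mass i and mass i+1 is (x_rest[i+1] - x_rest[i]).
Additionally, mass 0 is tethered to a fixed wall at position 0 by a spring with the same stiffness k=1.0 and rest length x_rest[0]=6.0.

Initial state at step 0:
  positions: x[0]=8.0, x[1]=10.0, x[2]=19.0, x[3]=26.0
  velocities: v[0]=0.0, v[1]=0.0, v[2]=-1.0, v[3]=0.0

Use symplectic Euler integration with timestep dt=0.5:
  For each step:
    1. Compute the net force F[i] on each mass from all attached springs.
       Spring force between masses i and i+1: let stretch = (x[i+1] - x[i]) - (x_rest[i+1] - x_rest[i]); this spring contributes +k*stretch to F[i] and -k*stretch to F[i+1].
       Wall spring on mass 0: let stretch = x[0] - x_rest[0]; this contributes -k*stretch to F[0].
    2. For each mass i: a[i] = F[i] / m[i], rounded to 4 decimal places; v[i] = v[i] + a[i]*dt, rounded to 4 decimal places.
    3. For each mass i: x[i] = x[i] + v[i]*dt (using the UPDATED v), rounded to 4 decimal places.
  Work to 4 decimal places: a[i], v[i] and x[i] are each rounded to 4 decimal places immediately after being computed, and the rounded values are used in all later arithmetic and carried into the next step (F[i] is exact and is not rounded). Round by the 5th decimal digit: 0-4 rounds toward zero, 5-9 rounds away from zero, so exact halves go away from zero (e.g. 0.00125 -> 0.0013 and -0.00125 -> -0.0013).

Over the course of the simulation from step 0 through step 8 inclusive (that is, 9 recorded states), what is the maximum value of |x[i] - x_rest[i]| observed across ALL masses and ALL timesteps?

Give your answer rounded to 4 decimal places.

Step 0: x=[8.0000 10.0000 19.0000 26.0000] v=[0.0000 0.0000 -1.0000 0.0000]
Step 1: x=[6.5000 11.7500 18.0000 25.7500] v=[-3.0000 3.5000 -2.0000 -0.5000]
Step 2: x=[4.6875 13.7500 17.3750 25.0625] v=[-3.6250 4.0000 -1.2500 -1.3750]
Step 3: x=[3.9688 14.3907 17.7657 23.9531] v=[-1.4375 1.2813 0.7813 -2.2188]
Step 4: x=[4.8634 13.2696 18.8595 22.7969] v=[1.7891 -2.2422 2.1875 -2.3125]
Step 5: x=[6.6437 11.4444 19.5402 22.1563] v=[3.5605 -3.6504 1.3613 -1.2812]
Step 6: x=[7.9632 10.4430 18.8509 22.3617] v=[2.6390 -2.0029 -1.3786 0.4108]
Step 7: x=[7.9119 10.9236 16.9373 23.1894] v=[-0.1027 0.9612 -3.8272 1.6554]
Step 8: x=[6.6355 12.1547 15.0833 23.9541] v=[-2.5528 2.4622 -3.7080 1.5294]
Max displacement = 2.9167

Answer: 2.9167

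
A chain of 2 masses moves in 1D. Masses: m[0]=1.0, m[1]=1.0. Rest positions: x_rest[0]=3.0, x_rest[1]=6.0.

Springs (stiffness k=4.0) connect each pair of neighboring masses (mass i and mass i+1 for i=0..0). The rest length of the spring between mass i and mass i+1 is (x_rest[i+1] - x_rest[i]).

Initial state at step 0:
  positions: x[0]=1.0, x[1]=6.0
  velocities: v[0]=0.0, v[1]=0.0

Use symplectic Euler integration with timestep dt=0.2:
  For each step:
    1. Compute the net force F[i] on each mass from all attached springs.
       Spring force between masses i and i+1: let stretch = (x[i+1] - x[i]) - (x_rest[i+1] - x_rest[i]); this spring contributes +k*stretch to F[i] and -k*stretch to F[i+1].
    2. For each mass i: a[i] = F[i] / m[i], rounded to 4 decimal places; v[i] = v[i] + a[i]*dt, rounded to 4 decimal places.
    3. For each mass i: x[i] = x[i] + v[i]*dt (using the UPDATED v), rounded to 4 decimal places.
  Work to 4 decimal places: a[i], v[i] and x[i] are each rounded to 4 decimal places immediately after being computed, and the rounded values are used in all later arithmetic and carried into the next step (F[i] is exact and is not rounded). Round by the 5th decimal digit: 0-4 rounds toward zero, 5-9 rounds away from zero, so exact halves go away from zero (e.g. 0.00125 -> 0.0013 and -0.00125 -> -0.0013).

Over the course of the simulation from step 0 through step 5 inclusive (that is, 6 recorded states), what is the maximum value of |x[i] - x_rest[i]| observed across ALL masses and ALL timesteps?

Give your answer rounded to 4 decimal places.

Step 0: x=[1.0000 6.0000] v=[0.0000 0.0000]
Step 1: x=[1.3200 5.6800] v=[1.6000 -1.6000]
Step 2: x=[1.8576 5.1424] v=[2.6880 -2.6880]
Step 3: x=[2.4408 4.5592] v=[2.9158 -2.9158]
Step 4: x=[2.8829 4.1171] v=[2.2105 -2.2105]
Step 5: x=[3.0425 3.9575] v=[0.7979 -0.7979]
Max displacement = 2.0425

Answer: 2.0425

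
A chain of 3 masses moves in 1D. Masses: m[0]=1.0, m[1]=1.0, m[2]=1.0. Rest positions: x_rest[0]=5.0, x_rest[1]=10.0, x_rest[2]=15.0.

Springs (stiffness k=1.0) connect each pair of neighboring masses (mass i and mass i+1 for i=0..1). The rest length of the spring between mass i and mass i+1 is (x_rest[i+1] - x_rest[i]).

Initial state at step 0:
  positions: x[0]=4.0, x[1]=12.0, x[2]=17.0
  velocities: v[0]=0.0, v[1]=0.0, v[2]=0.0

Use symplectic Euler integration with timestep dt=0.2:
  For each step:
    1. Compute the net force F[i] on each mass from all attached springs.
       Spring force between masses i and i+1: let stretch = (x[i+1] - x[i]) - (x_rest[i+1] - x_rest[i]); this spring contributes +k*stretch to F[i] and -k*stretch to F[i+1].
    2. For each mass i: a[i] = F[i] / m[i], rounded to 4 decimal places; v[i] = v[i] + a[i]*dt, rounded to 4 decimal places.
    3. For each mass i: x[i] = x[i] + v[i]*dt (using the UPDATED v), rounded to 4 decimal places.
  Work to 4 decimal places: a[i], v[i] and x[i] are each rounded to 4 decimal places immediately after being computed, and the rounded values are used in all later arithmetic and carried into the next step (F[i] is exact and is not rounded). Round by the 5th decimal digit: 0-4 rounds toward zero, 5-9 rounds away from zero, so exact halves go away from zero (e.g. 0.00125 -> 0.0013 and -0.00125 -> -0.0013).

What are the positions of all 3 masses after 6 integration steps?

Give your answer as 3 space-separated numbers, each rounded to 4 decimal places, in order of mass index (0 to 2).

Step 0: x=[4.0000 12.0000 17.0000] v=[0.0000 0.0000 0.0000]
Step 1: x=[4.1200 11.8800 17.0000] v=[0.6000 -0.6000 0.0000]
Step 2: x=[4.3504 11.6544 16.9952] v=[1.1520 -1.1280 -0.0240]
Step 3: x=[4.6730 11.3503 16.9768] v=[1.6128 -1.5206 -0.0922]
Step 4: x=[5.0627 11.0041 16.9333] v=[1.9483 -1.7308 -0.2175]
Step 5: x=[5.4900 10.6575 16.8526] v=[2.1366 -1.7332 -0.4033]
Step 6: x=[5.9240 10.3520 16.7241] v=[2.1701 -1.5277 -0.6423]

Answer: 5.9240 10.3520 16.7241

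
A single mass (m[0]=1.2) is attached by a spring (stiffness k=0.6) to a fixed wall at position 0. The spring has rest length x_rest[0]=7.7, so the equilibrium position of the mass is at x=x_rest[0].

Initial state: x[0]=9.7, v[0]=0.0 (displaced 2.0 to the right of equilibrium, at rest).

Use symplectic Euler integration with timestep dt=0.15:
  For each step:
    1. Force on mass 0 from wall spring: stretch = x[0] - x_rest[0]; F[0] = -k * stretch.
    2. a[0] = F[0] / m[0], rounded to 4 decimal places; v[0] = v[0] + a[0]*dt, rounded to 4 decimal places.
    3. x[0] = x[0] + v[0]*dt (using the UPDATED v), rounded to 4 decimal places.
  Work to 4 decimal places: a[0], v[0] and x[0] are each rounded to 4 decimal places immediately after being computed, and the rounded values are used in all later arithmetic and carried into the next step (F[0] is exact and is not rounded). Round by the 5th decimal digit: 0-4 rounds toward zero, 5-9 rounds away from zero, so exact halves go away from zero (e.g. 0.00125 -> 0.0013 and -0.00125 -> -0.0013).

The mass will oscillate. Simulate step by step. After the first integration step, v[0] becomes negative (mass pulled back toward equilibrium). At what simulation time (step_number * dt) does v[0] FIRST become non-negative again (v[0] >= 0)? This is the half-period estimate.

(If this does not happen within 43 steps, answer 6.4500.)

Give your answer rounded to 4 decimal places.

Answer: 4.5000

Derivation:
Step 0: x=[9.7000] v=[0.0000]
Step 1: x=[9.6775] v=[-0.1500]
Step 2: x=[9.6328] v=[-0.2983]
Step 3: x=[9.5663] v=[-0.4433]
Step 4: x=[9.4788] v=[-0.5833]
Step 5: x=[9.3713] v=[-0.7167]
Step 6: x=[9.2450] v=[-0.8421]
Step 7: x=[9.1013] v=[-0.9580]
Step 8: x=[8.9418] v=[-1.0631]
Step 9: x=[8.7684] v=[-1.1562]
Step 10: x=[8.5830] v=[-1.2363]
Step 11: x=[8.3876] v=[-1.3025]
Step 12: x=[8.1845] v=[-1.3541]
Step 13: x=[7.9759] v=[-1.3904]
Step 14: x=[7.7642] v=[-1.4111]
Step 15: x=[7.5518] v=[-1.4159]
Step 16: x=[7.3411] v=[-1.4048]
Step 17: x=[7.1344] v=[-1.3779]
Step 18: x=[6.9341] v=[-1.3355]
Step 19: x=[6.7424] v=[-1.2781]
Step 20: x=[6.5615] v=[-1.2063]
Step 21: x=[6.3934] v=[-1.1209]
Step 22: x=[6.2400] v=[-1.0229]
Step 23: x=[6.1030] v=[-0.9134]
Step 24: x=[5.9840] v=[-0.7936]
Step 25: x=[5.8843] v=[-0.6649]
Step 26: x=[5.8050] v=[-0.5287]
Step 27: x=[5.7470] v=[-0.3866]
Step 28: x=[5.7110] v=[-0.2401]
Step 29: x=[5.6974] v=[-0.0909]
Step 30: x=[5.7063] v=[0.0593]
First v>=0 after going negative at step 30, time=4.5000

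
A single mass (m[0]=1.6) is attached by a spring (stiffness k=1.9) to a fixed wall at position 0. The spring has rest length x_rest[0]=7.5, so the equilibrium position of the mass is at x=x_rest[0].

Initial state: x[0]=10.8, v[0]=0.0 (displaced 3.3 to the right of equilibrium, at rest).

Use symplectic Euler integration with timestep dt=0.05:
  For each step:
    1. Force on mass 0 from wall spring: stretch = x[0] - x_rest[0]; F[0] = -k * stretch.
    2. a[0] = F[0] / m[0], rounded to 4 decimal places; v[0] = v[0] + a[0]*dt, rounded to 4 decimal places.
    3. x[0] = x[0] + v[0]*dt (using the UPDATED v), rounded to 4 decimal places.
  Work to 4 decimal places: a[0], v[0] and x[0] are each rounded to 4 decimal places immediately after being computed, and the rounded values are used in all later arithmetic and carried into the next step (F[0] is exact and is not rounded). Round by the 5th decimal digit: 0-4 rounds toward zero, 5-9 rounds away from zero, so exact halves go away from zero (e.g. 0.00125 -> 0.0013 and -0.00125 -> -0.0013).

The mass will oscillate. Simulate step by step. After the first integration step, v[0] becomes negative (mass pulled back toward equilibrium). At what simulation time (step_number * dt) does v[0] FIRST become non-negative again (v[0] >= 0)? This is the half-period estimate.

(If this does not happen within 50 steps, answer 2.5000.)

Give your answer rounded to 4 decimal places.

Step 0: x=[10.8000] v=[0.0000]
Step 1: x=[10.7902] v=[-0.1959]
Step 2: x=[10.7706] v=[-0.3913]
Step 3: x=[10.7413] v=[-0.5855]
Step 4: x=[10.7024] v=[-0.7780]
Step 5: x=[10.6540] v=[-0.9681]
Step 6: x=[10.5962] v=[-1.1554]
Step 7: x=[10.5292] v=[-1.3392]
Step 8: x=[10.4532] v=[-1.5191]
Step 9: x=[10.3685] v=[-1.6944]
Step 10: x=[10.2753] v=[-1.8647]
Step 11: x=[10.1738] v=[-2.0295]
Step 12: x=[10.0644] v=[-2.1883]
Step 13: x=[9.9474] v=[-2.3406]
Step 14: x=[9.8231] v=[-2.4859]
Step 15: x=[9.6919] v=[-2.6238]
Step 16: x=[9.5542] v=[-2.7539]
Step 17: x=[9.4104] v=[-2.8759]
Step 18: x=[9.2609] v=[-2.9893]
Step 19: x=[9.1062] v=[-3.0939]
Step 20: x=[8.9467] v=[-3.1893]
Step 21: x=[8.7829] v=[-3.2752]
Step 22: x=[8.6153] v=[-3.3514]
Step 23: x=[8.4444] v=[-3.4176]
Step 24: x=[8.2707] v=[-3.4737]
Step 25: x=[8.0947] v=[-3.5195]
Step 26: x=[7.9170] v=[-3.5548]
Step 27: x=[7.7380] v=[-3.5796]
Step 28: x=[7.5583] v=[-3.5937]
Step 29: x=[7.3784] v=[-3.5972]
Step 30: x=[7.1989] v=[-3.5900]
Step 31: x=[7.0203] v=[-3.5721]
Step 32: x=[6.8431] v=[-3.5436]
Step 33: x=[6.6679] v=[-3.5046]
Step 34: x=[6.4951] v=[-3.4552]
Step 35: x=[6.3253] v=[-3.3955]
Step 36: x=[6.1590] v=[-3.3258]
Step 37: x=[5.9967] v=[-3.2462]
Step 38: x=[5.8389] v=[-3.1569]
Step 39: x=[5.6860] v=[-3.0583]
Step 40: x=[5.5385] v=[-2.9506]
Step 41: x=[5.3968] v=[-2.8341]
Step 42: x=[5.2613] v=[-2.7092]
Step 43: x=[5.1325] v=[-2.5763]
Step 44: x=[5.0107] v=[-2.4357]
Step 45: x=[4.8963] v=[-2.2879]
Step 46: x=[4.7896] v=[-2.1333]
Step 47: x=[4.6910] v=[-1.9724]
Step 48: x=[4.6007] v=[-1.8056]
Step 49: x=[4.5190] v=[-1.6335]
Step 50: x=[4.4462] v=[-1.4565]
v[0] did not become non-negative within 50 steps; using fallback time=2.5000

Answer: 2.5000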